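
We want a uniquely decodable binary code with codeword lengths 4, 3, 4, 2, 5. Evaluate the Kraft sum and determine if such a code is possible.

With common denominator 2^5 = 32: Σ 2^(−ℓᵢ) = 2/32 + 4/32 + 2/32 + 8/32 + 1/32 = 17/32 = 0.53125.
Kraft's inequality requires Σ ≤ 1; here Σ = 0.53125 ≤ 1, so such a prefix code exists.

0.53125; yes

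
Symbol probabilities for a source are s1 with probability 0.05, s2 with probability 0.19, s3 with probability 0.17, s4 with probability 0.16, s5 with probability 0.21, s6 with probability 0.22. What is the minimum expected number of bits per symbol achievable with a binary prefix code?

Repeatedly combine the two least-probable nodes; the expected code length is the sum of the merged weights.
merge 1/20 + 4/25 → 21/100
merge 17/100 + 19/100 → 9/25
merge 21/100 + 21/100 → 21/50
merge 11/50 + 9/25 → 29/50
merge 21/50 + 29/50 → 1
L = 21/100 + 9/25 + 21/50 + 29/50 + 1 = 257/100 = 2.57 bits/symbol.

2.57 bits/symbol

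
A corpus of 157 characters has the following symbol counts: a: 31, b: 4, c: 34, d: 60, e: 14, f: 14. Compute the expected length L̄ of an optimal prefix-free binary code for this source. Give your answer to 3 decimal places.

Probabilities are the counts divided by 157.
Repeatedly combine the two least-probable nodes; the expected code length is the sum of the merged weights.
merge 4/157 + 14/157 → 18/157
merge 14/157 + 18/157 → 32/157
merge 31/157 + 32/157 → 63/157
merge 34/157 + 60/157 → 94/157
merge 63/157 + 94/157 → 1
L = 18/157 + 32/157 + 63/157 + 94/157 + 1 = 364/157 ≈ 2.318 bits/symbol.

2.318 bits/symbol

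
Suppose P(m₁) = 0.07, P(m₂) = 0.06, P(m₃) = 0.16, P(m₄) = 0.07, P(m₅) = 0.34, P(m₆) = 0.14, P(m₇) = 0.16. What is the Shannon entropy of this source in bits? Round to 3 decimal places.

H = −Σ pᵢ log₂ pᵢ.
−0.07·log₂(0.07) = 0.2686
−0.06·log₂(0.06) = 0.2435
−0.16·log₂(0.16) = 0.4230
−0.07·log₂(0.07) = 0.2686
−0.34·log₂(0.34) = 0.5292
−0.14·log₂(0.14) = 0.3971
−0.16·log₂(0.16) = 0.4230
Sum ≈ 2.5530 → 2.553 bits.

2.553 bits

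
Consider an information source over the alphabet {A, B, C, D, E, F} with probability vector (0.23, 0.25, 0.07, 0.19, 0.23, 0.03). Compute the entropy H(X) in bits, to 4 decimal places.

H = −Σ pᵢ log₂ pᵢ.
−0.23·log₂(0.23) = 0.4877
−0.25·log₂(0.25) = 0.5000
−0.07·log₂(0.07) = 0.2686
−0.19·log₂(0.19) = 0.4552
−0.23·log₂(0.23) = 0.4877
−0.03·log₂(0.03) = 0.1518
Sum ≈ 2.3509 → 2.3509 bits.

2.3509 bits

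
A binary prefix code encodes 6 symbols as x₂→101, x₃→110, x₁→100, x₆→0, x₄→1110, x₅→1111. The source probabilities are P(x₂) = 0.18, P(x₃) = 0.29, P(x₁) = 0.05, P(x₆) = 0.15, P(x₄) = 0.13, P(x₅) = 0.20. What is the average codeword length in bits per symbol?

3.03 bits/symbol

L̄ = Σ pᵢ·ℓᵢ = 0.18·3 + 0.29·3 + 0.05·3 + 0.15·1 + 0.13·4 + 0.20·4 = 3.03 bits/symbol.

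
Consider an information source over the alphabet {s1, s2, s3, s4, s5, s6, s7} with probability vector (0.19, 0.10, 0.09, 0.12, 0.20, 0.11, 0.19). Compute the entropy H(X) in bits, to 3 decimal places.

H = −Σ pᵢ log₂ pᵢ.
−0.19·log₂(0.19) = 0.4552
−0.10·log₂(0.10) = 0.3322
−0.09·log₂(0.09) = 0.3127
−0.12·log₂(0.12) = 0.3671
−0.20·log₂(0.20) = 0.4644
−0.11·log₂(0.11) = 0.3503
−0.19·log₂(0.19) = 0.4552
Sum ≈ 2.7370 → 2.737 bits.

2.737 bits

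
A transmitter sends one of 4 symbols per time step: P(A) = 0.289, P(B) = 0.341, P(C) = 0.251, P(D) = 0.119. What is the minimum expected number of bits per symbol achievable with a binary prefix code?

Repeatedly combine the two least-probable nodes; the expected code length is the sum of the merged weights.
merge 119/1000 + 251/1000 → 37/100
merge 289/1000 + 341/1000 → 63/100
merge 37/100 + 63/100 → 1
L = 37/100 + 63/100 + 1 = 2 bits/symbol.

2 bits/symbol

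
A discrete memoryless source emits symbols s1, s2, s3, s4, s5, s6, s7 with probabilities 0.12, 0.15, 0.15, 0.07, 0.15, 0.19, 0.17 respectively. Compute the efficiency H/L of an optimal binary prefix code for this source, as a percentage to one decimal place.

Entropy H = −Σ p log₂ p ≈ 2.7571 bits.
Huffman merges: 7/100+3/25→19/100; 3/20+3/20→3/10; 3/20+17/100→8/25; 19/100+19/100→19/50; 3/10+8/25→31/50; 19/50+31/50→1. L = 281/100 ≈ 2.8100.
Efficiency = H/L = 2.7571/2.8100 = 98.1%.

98.1%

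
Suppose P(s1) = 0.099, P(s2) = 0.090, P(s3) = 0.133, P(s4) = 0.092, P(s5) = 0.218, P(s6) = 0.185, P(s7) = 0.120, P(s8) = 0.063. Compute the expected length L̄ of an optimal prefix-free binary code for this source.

2.935 bits/symbol

Repeatedly combine the two least-probable nodes; the expected code length is the sum of the merged weights.
merge 63/1000 + 9/100 → 153/1000
merge 23/250 + 99/1000 → 191/1000
merge 3/25 + 133/1000 → 253/1000
merge 153/1000 + 37/200 → 169/500
merge 191/1000 + 109/500 → 409/1000
merge 253/1000 + 169/500 → 591/1000
merge 409/1000 + 591/1000 → 1
L = 153/1000 + 191/1000 + 253/1000 + 169/500 + 409/1000 + 591/1000 + 1 = 587/200 = 2.935 bits/symbol.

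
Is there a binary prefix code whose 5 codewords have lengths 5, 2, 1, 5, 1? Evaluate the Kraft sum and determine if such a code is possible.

With common denominator 2^5 = 32: Σ 2^(−ℓᵢ) = 1/32 + 8/32 + 16/32 + 1/32 + 16/32 = 42/32 = 1.3125.
Kraft's inequality requires Σ ≤ 1; here Σ = 1.3125 > 1, so no such prefix code exists.

1.3125; no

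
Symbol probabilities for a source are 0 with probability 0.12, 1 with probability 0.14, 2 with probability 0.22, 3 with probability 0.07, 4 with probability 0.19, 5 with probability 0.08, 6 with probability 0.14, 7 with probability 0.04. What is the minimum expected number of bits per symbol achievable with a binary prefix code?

2.89 bits/symbol

Repeatedly combine the two least-probable nodes; the expected code length is the sum of the merged weights.
merge 1/25 + 7/100 → 11/100
merge 2/25 + 11/100 → 19/100
merge 3/25 + 7/50 → 13/50
merge 7/50 + 19/100 → 33/100
merge 19/100 + 11/50 → 41/100
merge 13/50 + 33/100 → 59/100
merge 41/100 + 59/100 → 1
L = 11/100 + 19/100 + 13/50 + 33/100 + 41/100 + 59/100 + 1 = 289/100 = 2.89 bits/symbol.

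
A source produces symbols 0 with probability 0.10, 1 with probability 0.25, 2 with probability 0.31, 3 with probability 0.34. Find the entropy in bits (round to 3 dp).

1.885 bits

H = −Σ pᵢ log₂ pᵢ.
−0.10·log₂(0.10) = 0.3322
−0.25·log₂(0.25) = 0.5000
−0.31·log₂(0.31) = 0.5238
−0.34·log₂(0.34) = 0.5292
Sum ≈ 1.8852 → 1.885 bits.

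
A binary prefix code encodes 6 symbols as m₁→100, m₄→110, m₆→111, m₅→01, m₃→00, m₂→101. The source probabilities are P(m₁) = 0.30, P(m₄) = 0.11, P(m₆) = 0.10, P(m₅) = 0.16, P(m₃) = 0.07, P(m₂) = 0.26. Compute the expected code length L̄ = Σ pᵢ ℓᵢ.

L̄ = Σ pᵢ·ℓᵢ = 0.30·3 + 0.11·3 + 0.10·3 + 0.16·2 + 0.07·2 + 0.26·3 = 2.77 bits/symbol.

2.77 bits/symbol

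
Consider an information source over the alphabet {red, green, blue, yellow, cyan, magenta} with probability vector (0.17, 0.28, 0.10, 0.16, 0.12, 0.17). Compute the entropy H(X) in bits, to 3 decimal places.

H = −Σ pᵢ log₂ pᵢ.
−0.17·log₂(0.17) = 0.4346
−0.28·log₂(0.28) = 0.5142
−0.10·log₂(0.10) = 0.3322
−0.16·log₂(0.16) = 0.4230
−0.12·log₂(0.12) = 0.3671
−0.17·log₂(0.17) = 0.4346
Sum ≈ 2.5057 → 2.506 bits.

2.506 bits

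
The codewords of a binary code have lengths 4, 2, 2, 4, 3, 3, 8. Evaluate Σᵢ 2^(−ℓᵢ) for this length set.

0.87890625

With common denominator 2^8 = 256: Σ 2^(−ℓᵢ) = 16/256 + 64/256 + 64/256 + 16/256 + 32/256 + 32/256 + 1/256 = 225/256 = 0.87890625.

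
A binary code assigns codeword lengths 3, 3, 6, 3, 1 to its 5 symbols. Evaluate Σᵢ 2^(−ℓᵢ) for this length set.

With common denominator 2^6 = 64: Σ 2^(−ℓᵢ) = 8/64 + 8/64 + 1/64 + 8/64 + 32/64 = 57/64 = 0.890625.

0.890625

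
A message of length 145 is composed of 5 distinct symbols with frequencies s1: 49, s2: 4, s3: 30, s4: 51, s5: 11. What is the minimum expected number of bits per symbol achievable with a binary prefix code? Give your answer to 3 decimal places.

Probabilities are the counts divided by 145.
Repeatedly combine the two least-probable nodes; the expected code length is the sum of the merged weights.
merge 4/145 + 11/145 → 3/29
merge 3/29 + 6/29 → 9/29
merge 9/29 + 49/145 → 94/145
merge 51/145 + 94/145 → 1
L = 3/29 + 9/29 + 94/145 + 1 = 299/145 ≈ 2.062 bits/symbol.

2.062 bits/symbol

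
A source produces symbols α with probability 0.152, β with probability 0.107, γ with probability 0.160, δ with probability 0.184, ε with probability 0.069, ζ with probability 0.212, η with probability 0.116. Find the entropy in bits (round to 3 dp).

H = −Σ pᵢ log₂ pᵢ.
−0.152·log₂(0.152) = 0.4131
−0.107·log₂(0.107) = 0.3450
−0.160·log₂(0.160) = 0.4230
−0.184·log₂(0.184) = 0.4494
−0.069·log₂(0.069) = 0.2662
−0.212·log₂(0.212) = 0.4744
−0.116·log₂(0.116) = 0.3605
Sum ≈ 2.7316 → 2.732 bits.

2.732 bits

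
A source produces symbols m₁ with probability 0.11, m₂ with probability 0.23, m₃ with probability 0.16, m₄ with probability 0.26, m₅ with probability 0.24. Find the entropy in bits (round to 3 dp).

2.260 bits

H = −Σ pᵢ log₂ pᵢ.
−0.11·log₂(0.11) = 0.3503
−0.23·log₂(0.23) = 0.4877
−0.16·log₂(0.16) = 0.4230
−0.26·log₂(0.26) = 0.5053
−0.24·log₂(0.24) = 0.4941
Sum ≈ 2.2604 → 2.260 bits.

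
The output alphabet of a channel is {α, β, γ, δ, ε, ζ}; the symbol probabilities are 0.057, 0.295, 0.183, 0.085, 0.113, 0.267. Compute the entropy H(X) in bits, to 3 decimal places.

H = −Σ pᵢ log₂ pᵢ.
−0.057·log₂(0.057) = 0.2356
−0.295·log₂(0.295) = 0.5196
−0.183·log₂(0.183) = 0.4484
−0.085·log₂(0.085) = 0.3023
−0.113·log₂(0.113) = 0.3555
−0.267·log₂(0.267) = 0.5087
Sum ≈ 2.3699 → 2.370 bits.

2.370 bits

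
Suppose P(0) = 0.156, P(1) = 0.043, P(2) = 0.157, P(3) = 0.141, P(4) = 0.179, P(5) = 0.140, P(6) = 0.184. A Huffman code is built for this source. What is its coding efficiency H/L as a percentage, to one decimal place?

Entropy H = −Σ p log₂ p ≈ 2.7220 bits.
Huffman merges: 43/1000+7/50→183/1000; 141/1000+39/250→297/1000; 157/1000+179/1000→42/125; 183/1000+23/125→367/1000; 297/1000+42/125→633/1000; 367/1000+633/1000→1. L = 352/125 ≈ 2.8160.
Efficiency = H/L = 2.7220/2.8160 = 96.7%.

96.7%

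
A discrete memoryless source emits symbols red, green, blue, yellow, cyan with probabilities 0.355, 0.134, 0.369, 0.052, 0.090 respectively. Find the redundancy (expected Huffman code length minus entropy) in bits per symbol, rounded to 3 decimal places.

Entropy H = −Σ p log₂ p ≈ 1.9842 bits.
Huffman merges: 13/250+9/100→71/500; 67/500+71/500→69/250; 69/250+71/200→631/1000; 369/1000+631/1000→1. L = 2049/1000 ≈ 2.0490.
L − H = 2.0490 − 1.9842 = 0.065 bits.

0.065 bits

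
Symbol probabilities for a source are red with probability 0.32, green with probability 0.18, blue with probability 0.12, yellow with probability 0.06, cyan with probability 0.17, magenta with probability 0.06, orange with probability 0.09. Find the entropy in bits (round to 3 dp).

H = −Σ pᵢ log₂ pᵢ.
−0.32·log₂(0.32) = 0.5260
−0.18·log₂(0.18) = 0.4453
−0.12·log₂(0.12) = 0.3671
−0.06·log₂(0.06) = 0.2435
−0.17·log₂(0.17) = 0.4346
−0.06·log₂(0.06) = 0.2435
−0.09·log₂(0.09) = 0.3127
Sum ≈ 2.5727 → 2.573 bits.

2.573 bits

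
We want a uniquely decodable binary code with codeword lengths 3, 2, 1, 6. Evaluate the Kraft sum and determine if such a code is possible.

0.890625; yes

With common denominator 2^6 = 64: Σ 2^(−ℓᵢ) = 8/64 + 16/64 + 32/64 + 1/64 = 57/64 = 0.890625.
Kraft's inequality requires Σ ≤ 1; here Σ = 0.890625 ≤ 1, so such a prefix code exists.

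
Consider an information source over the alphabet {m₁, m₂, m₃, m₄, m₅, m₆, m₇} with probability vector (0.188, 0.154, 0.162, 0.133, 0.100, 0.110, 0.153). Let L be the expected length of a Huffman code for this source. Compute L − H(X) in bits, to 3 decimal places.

0.034 bits

Entropy H = −Σ p log₂ p ≈ 2.7783 bits.
Huffman merges: 1/10+11/100→21/100; 133/1000+153/1000→143/500; 77/500+81/500→79/250; 47/250+21/100→199/500; 143/500+79/250→301/500; 199/500+301/500→1. L = 703/250 ≈ 2.8120.
L − H = 2.8120 − 2.7783 = 0.034 bits.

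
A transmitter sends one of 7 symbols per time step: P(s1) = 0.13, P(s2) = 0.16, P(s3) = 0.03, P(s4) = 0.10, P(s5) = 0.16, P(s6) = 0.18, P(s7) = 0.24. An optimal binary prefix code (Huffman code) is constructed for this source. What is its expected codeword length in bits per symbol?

2.71 bits/symbol

Repeatedly combine the two least-probable nodes; the expected code length is the sum of the merged weights.
merge 3/100 + 1/10 → 13/100
merge 13/100 + 13/100 → 13/50
merge 4/25 + 4/25 → 8/25
merge 9/50 + 6/25 → 21/50
merge 13/50 + 8/25 → 29/50
merge 21/50 + 29/50 → 1
L = 13/100 + 13/50 + 8/25 + 21/50 + 29/50 + 1 = 271/100 = 2.71 bits/symbol.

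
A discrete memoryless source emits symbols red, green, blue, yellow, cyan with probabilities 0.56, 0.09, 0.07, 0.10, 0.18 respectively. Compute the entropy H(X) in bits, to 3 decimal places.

1.827 bits

H = −Σ pᵢ log₂ pᵢ.
−0.56·log₂(0.56) = 0.4684
−0.09·log₂(0.09) = 0.3127
−0.07·log₂(0.07) = 0.2686
−0.10·log₂(0.10) = 0.3322
−0.18·log₂(0.18) = 0.4453
Sum ≈ 1.8272 → 1.827 bits.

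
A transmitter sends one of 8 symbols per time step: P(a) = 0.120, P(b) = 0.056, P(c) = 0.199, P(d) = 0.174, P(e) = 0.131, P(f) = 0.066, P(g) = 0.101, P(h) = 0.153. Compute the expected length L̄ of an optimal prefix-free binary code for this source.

Repeatedly combine the two least-probable nodes; the expected code length is the sum of the merged weights.
merge 7/125 + 33/500 → 61/500
merge 101/1000 + 3/25 → 221/1000
merge 61/500 + 131/1000 → 253/1000
merge 153/1000 + 87/500 → 327/1000
merge 199/1000 + 221/1000 → 21/50
merge 253/1000 + 327/1000 → 29/50
merge 21/50 + 29/50 → 1
L = 61/500 + 221/1000 + 253/1000 + 327/1000 + 21/50 + 29/50 + 1 = 2923/1000 = 2.923 bits/symbol.

2.923 bits/symbol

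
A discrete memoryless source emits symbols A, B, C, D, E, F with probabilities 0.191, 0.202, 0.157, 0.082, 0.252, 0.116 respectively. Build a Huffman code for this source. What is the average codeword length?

Repeatedly combine the two least-probable nodes; the expected code length is the sum of the merged weights.
merge 41/500 + 29/250 → 99/500
merge 157/1000 + 191/1000 → 87/250
merge 99/500 + 101/500 → 2/5
merge 63/250 + 87/250 → 3/5
merge 2/5 + 3/5 → 1
L = 99/500 + 87/250 + 2/5 + 3/5 + 1 = 1273/500 = 2.546 bits/symbol.

2.546 bits/symbol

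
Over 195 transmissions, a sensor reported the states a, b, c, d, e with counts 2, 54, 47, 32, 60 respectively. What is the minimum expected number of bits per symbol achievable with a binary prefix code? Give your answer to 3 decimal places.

Probabilities are the counts divided by 195.
Repeatedly combine the two least-probable nodes; the expected code length is the sum of the merged weights.
merge 2/195 + 32/195 → 34/195
merge 34/195 + 47/195 → 27/65
merge 18/65 + 4/13 → 38/65
merge 27/65 + 38/65 → 1
L = 34/195 + 27/65 + 38/65 + 1 = 424/195 ≈ 2.174 bits/symbol.

2.174 bits/symbol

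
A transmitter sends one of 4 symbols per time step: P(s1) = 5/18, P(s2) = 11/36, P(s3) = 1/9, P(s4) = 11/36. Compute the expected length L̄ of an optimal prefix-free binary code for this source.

Repeatedly combine the two least-probable nodes; the expected code length is the sum of the merged weights.
merge 1/9 + 5/18 → 7/18
merge 11/36 + 11/36 → 11/18
merge 7/18 + 11/18 → 1
L = 7/18 + 11/18 + 1 = 2 bits/symbol.

2 bits/symbol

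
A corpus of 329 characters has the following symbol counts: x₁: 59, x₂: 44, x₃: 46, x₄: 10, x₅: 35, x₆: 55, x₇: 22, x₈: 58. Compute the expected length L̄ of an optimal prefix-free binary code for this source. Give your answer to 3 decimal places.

2.918 bits/symbol

Probabilities are the counts divided by 329.
Repeatedly combine the two least-probable nodes; the expected code length is the sum of the merged weights.
merge 10/329 + 22/329 → 32/329
merge 32/329 + 5/47 → 67/329
merge 44/329 + 46/329 → 90/329
merge 55/329 + 58/329 → 113/329
merge 59/329 + 67/329 → 18/47
merge 90/329 + 113/329 → 29/47
merge 18/47 + 29/47 → 1
L = 32/329 + 67/329 + 90/329 + 113/329 + 18/47 + 29/47 + 1 = 960/329 ≈ 2.918 bits/symbol.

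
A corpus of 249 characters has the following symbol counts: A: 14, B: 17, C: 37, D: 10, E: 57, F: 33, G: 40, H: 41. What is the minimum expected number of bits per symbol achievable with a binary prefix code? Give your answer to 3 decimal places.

2.867 bits/symbol

Probabilities are the counts divided by 249.
Repeatedly combine the two least-probable nodes; the expected code length is the sum of the merged weights.
merge 10/249 + 14/249 → 8/83
merge 17/249 + 8/83 → 41/249
merge 11/83 + 37/249 → 70/249
merge 40/249 + 41/249 → 27/83
merge 41/249 + 19/83 → 98/249
merge 70/249 + 27/83 → 151/249
merge 98/249 + 151/249 → 1
L = 8/83 + 41/249 + 70/249 + 27/83 + 98/249 + 151/249 + 1 = 238/83 ≈ 2.867 bits/symbol.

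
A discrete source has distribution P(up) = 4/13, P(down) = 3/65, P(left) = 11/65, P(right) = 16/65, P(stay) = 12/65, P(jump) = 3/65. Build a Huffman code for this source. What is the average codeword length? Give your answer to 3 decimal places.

Repeatedly combine the two least-probable nodes; the expected code length is the sum of the merged weights.
merge 3/65 + 3/65 → 6/65
merge 6/65 + 11/65 → 17/65
merge 12/65 + 16/65 → 28/65
merge 17/65 + 4/13 → 37/65
merge 28/65 + 37/65 → 1
L = 6/65 + 17/65 + 28/65 + 37/65 + 1 = 153/65 ≈ 2.354 bits/symbol.

2.354 bits/symbol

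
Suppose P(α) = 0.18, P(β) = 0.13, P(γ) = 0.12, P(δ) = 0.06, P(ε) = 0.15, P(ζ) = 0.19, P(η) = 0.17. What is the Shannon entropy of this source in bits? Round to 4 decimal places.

H = −Σ pᵢ log₂ pᵢ.
−0.18·log₂(0.18) = 0.4453
−0.13·log₂(0.13) = 0.3826
−0.12·log₂(0.12) = 0.3671
−0.06·log₂(0.06) = 0.2435
−0.15·log₂(0.15) = 0.4105
−0.19·log₂(0.19) = 0.4552
−0.17·log₂(0.17) = 0.4346
Sum ≈ 2.7389 → 2.7389 bits.

2.7389 bits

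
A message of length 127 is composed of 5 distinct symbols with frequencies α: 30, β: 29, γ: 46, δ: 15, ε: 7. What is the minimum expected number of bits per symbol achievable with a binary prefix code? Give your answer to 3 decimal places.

2.173 bits/symbol

Probabilities are the counts divided by 127.
Repeatedly combine the two least-probable nodes; the expected code length is the sum of the merged weights.
merge 7/127 + 15/127 → 22/127
merge 22/127 + 29/127 → 51/127
merge 30/127 + 46/127 → 76/127
merge 51/127 + 76/127 → 1
L = 22/127 + 51/127 + 76/127 + 1 = 276/127 ≈ 2.173 bits/symbol.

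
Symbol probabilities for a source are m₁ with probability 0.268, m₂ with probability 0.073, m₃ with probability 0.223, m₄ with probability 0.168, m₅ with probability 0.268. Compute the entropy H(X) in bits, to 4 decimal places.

H = −Σ pᵢ log₂ pᵢ.
−0.268·log₂(0.268) = 0.5091
−0.073·log₂(0.073) = 0.2756
−0.223·log₂(0.223) = 0.4828
−0.168·log₂(0.168) = 0.4323
−0.268·log₂(0.268) = 0.5091
Sum ≈ 2.2090 → 2.2090 bits.

2.2090 bits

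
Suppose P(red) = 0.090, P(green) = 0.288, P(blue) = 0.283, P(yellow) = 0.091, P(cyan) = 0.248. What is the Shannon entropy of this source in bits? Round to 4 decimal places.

2.1588 bits

H = −Σ pᵢ log₂ pᵢ.
−0.090·log₂(0.090) = 0.3127
−0.288·log₂(0.288) = 0.5172
−0.283·log₂(0.283) = 0.5154
−0.091·log₂(0.091) = 0.3147
−0.248·log₂(0.248) = 0.4989
Sum ≈ 2.1588 → 2.1588 bits.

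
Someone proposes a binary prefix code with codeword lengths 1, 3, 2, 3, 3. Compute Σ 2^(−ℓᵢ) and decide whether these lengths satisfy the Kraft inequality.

1.125; no

With common denominator 2^3 = 8: Σ 2^(−ℓᵢ) = 4/8 + 1/8 + 2/8 + 1/8 + 1/8 = 9/8 = 1.125.
Kraft's inequality requires Σ ≤ 1; here Σ = 1.125 > 1, so no such prefix code exists.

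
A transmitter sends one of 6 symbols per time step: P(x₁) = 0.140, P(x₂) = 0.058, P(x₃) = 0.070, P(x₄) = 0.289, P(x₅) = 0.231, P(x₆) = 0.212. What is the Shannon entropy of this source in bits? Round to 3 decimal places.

H = −Σ pᵢ log₂ pᵢ.
−0.140·log₂(0.140) = 0.3971
−0.058·log₂(0.058) = 0.2383
−0.070·log₂(0.070) = 0.2686
−0.289·log₂(0.289) = 0.5176
−0.231·log₂(0.231) = 0.4883
−0.212·log₂(0.212) = 0.4744
Sum ≈ 2.3842 → 2.384 bits.

2.384 bits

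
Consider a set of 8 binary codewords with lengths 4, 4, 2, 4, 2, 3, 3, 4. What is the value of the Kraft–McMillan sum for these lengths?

1

With common denominator 2^4 = 16: Σ 2^(−ℓᵢ) = 1/16 + 1/16 + 4/16 + 1/16 + 4/16 + 2/16 + 2/16 + 1/16 = 16/16 = 1.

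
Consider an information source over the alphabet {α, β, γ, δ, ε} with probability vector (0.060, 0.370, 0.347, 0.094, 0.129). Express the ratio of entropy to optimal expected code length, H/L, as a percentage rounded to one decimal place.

Entropy H = −Σ p log₂ p ≈ 2.0059 bits.
Huffman merges: 3/50+47/500→77/500; 129/1000+77/500→283/1000; 283/1000+347/1000→63/100; 37/100+63/100→1. L = 2067/1000 ≈ 2.0670.
Efficiency = H/L = 2.0059/2.0670 = 97.0%.

97.0%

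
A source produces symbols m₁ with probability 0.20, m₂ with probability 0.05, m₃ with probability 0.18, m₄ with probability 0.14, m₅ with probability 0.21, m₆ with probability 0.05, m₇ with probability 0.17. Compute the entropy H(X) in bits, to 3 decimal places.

H = −Σ pᵢ log₂ pᵢ.
−0.20·log₂(0.20) = 0.4644
−0.05·log₂(0.05) = 0.2161
−0.18·log₂(0.18) = 0.4453
−0.14·log₂(0.14) = 0.3971
−0.21·log₂(0.21) = 0.4728
−0.05·log₂(0.05) = 0.2161
−0.17·log₂(0.17) = 0.4346
Sum ≈ 2.6464 → 2.646 bits.

2.646 bits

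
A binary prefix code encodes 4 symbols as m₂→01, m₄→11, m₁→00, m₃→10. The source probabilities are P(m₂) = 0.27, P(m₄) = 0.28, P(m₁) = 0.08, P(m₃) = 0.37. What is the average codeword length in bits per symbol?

2 bits/symbol

L̄ = Σ pᵢ·ℓᵢ = 0.27·2 + 0.28·2 + 0.08·2 + 0.37·2 = 2 bits/symbol.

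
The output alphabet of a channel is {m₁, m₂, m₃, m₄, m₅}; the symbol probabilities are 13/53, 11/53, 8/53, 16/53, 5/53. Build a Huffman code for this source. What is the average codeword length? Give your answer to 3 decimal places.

2.245 bits/symbol

Repeatedly combine the two least-probable nodes; the expected code length is the sum of the merged weights.
merge 5/53 + 8/53 → 13/53
merge 11/53 + 13/53 → 24/53
merge 13/53 + 16/53 → 29/53
merge 24/53 + 29/53 → 1
L = 13/53 + 24/53 + 29/53 + 1 = 119/53 ≈ 2.245 bits/symbol.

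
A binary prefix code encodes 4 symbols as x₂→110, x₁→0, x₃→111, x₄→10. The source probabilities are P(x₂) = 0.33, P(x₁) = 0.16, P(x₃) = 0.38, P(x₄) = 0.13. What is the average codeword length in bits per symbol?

2.55 bits/symbol

L̄ = Σ pᵢ·ℓᵢ = 0.33·3 + 0.16·1 + 0.38·3 + 0.13·2 = 2.55 bits/symbol.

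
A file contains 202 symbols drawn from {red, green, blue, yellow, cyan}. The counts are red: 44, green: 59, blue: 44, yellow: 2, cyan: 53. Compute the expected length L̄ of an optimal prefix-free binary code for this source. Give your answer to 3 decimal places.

2.228 bits/symbol

Probabilities are the counts divided by 202.
Repeatedly combine the two least-probable nodes; the expected code length is the sum of the merged weights.
merge 1/101 + 22/101 → 23/101
merge 22/101 + 23/101 → 45/101
merge 53/202 + 59/202 → 56/101
merge 45/101 + 56/101 → 1
L = 23/101 + 45/101 + 56/101 + 1 = 225/101 ≈ 2.228 bits/symbol.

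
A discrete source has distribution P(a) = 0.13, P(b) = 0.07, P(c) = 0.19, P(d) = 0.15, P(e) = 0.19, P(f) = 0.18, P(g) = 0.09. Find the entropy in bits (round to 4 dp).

H = −Σ pᵢ log₂ pᵢ.
−0.13·log₂(0.13) = 0.3826
−0.07·log₂(0.07) = 0.2686
−0.19·log₂(0.19) = 0.4552
−0.15·log₂(0.15) = 0.4105
−0.19·log₂(0.19) = 0.4552
−0.18·log₂(0.18) = 0.4453
−0.09·log₂(0.09) = 0.3127
Sum ≈ 2.7302 → 2.7302 bits.

2.7302 bits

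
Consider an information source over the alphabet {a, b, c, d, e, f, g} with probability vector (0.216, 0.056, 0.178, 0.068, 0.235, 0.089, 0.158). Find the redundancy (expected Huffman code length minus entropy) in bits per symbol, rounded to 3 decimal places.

Entropy H = −Σ p log₂ p ≈ 2.6396 bits.
Huffman merges: 7/125+17/250→31/250; 89/1000+31/250→213/1000; 79/500+89/500→42/125; 213/1000+27/125→429/1000; 47/200+42/125→571/1000; 429/1000+571/1000→1. L = 2673/1000 ≈ 2.6730.
L − H = 2.6730 − 2.6396 = 0.033 bits.

0.033 bits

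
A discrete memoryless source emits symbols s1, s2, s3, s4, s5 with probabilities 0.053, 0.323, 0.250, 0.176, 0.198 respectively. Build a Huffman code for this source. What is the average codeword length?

Repeatedly combine the two least-probable nodes; the expected code length is the sum of the merged weights.
merge 53/1000 + 22/125 → 229/1000
merge 99/500 + 229/1000 → 427/1000
merge 1/4 + 323/1000 → 573/1000
merge 427/1000 + 573/1000 → 1
L = 229/1000 + 427/1000 + 573/1000 + 1 = 2229/1000 = 2.229 bits/symbol.

2.229 bits/symbol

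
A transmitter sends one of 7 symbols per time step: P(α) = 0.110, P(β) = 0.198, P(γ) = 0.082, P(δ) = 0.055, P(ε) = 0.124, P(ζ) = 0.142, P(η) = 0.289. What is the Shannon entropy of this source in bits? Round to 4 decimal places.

2.6298 bits

H = −Σ pᵢ log₂ pᵢ.
−0.110·log₂(0.110) = 0.3503
−0.198·log₂(0.198) = 0.4626
−0.082·log₂(0.082) = 0.2959
−0.055·log₂(0.055) = 0.2301
−0.124·log₂(0.124) = 0.3734
−0.142·log₂(0.142) = 0.3999
−0.289·log₂(0.289) = 0.5176
Sum ≈ 2.6298 → 2.6298 bits.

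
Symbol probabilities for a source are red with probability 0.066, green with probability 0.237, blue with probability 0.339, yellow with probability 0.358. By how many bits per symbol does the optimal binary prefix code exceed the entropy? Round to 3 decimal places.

0.134 bits

Entropy H = −Σ p log₂ p ≈ 1.8107 bits.
Huffman merges: 33/500+237/1000→303/1000; 303/1000+339/1000→321/500; 179/500+321/500→1. L = 389/200 ≈ 1.9450.
L − H = 1.9450 − 1.8107 = 0.134 bits.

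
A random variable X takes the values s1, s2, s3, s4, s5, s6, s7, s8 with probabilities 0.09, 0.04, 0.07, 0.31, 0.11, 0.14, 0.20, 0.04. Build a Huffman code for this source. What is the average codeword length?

2.72 bits/symbol

Repeatedly combine the two least-probable nodes; the expected code length is the sum of the merged weights.
merge 1/25 + 1/25 → 2/25
merge 7/100 + 2/25 → 3/20
merge 9/100 + 11/100 → 1/5
merge 7/50 + 3/20 → 29/100
merge 1/5 + 1/5 → 2/5
merge 29/100 + 31/100 → 3/5
merge 2/5 + 3/5 → 1
L = 2/25 + 3/20 + 1/5 + 29/100 + 2/5 + 3/5 + 1 = 68/25 = 2.72 bits/symbol.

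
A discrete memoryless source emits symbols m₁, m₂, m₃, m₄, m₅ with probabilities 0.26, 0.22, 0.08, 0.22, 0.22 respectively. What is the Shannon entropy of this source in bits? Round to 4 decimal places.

H = −Σ pᵢ log₂ pᵢ.
−0.26·log₂(0.26) = 0.5053
−0.22·log₂(0.22) = 0.4806
−0.08·log₂(0.08) = 0.2915
−0.22·log₂(0.22) = 0.4806
−0.22·log₂(0.22) = 0.4806
Sum ≈ 2.2385 → 2.2385 bits.

2.2385 bits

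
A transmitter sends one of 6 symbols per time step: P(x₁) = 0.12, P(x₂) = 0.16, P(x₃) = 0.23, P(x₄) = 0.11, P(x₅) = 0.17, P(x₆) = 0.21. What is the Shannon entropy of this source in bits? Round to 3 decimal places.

2.535 bits

H = −Σ pᵢ log₂ pᵢ.
−0.12·log₂(0.12) = 0.3671
−0.16·log₂(0.16) = 0.4230
−0.23·log₂(0.23) = 0.4877
−0.11·log₂(0.11) = 0.3503
−0.17·log₂(0.17) = 0.4346
−0.21·log₂(0.21) = 0.4728
Sum ≈ 2.5354 → 2.535 bits.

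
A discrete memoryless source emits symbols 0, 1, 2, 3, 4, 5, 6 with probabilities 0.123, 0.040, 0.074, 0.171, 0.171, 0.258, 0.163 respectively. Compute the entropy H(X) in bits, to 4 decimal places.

H = −Σ pᵢ log₂ pᵢ.
−0.123·log₂(0.123) = 0.3719
−0.040·log₂(0.040) = 0.1858
−0.074·log₂(0.074) = 0.2780
−0.171·log₂(0.171) = 0.4357
−0.171·log₂(0.171) = 0.4357
−0.258·log₂(0.258) = 0.5043
−0.163·log₂(0.163) = 0.4266
Sum ≈ 2.6378 → 2.6378 bits.

2.6378 bits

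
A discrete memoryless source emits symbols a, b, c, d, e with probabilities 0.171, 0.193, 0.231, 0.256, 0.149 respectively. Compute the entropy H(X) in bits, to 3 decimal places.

2.295 bits

H = −Σ pᵢ log₂ pᵢ.
−0.171·log₂(0.171) = 0.4357
−0.193·log₂(0.193) = 0.4581
−0.231·log₂(0.231) = 0.4883
−0.256·log₂(0.256) = 0.5032
−0.149·log₂(0.149) = 0.4092
Sum ≈ 2.2946 → 2.295 bits.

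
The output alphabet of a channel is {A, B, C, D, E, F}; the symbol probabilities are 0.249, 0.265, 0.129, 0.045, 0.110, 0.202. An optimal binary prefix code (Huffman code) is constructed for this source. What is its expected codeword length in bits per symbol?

2.439 bits/symbol

Repeatedly combine the two least-probable nodes; the expected code length is the sum of the merged weights.
merge 9/200 + 11/100 → 31/200
merge 129/1000 + 31/200 → 71/250
merge 101/500 + 249/1000 → 451/1000
merge 53/200 + 71/250 → 549/1000
merge 451/1000 + 549/1000 → 1
L = 31/200 + 71/250 + 451/1000 + 549/1000 + 1 = 2439/1000 = 2.439 bits/symbol.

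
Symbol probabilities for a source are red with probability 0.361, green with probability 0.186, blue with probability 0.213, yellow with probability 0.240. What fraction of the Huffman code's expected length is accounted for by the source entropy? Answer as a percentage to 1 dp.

Entropy H = −Σ p log₂ p ≈ 1.9514 bits.
Huffman merges: 93/500+213/1000→399/1000; 6/25+361/1000→601/1000; 399/1000+601/1000→1. L = 2 ≈ 2.0000.
Efficiency = H/L = 1.9514/2.0000 = 97.6%.

97.6%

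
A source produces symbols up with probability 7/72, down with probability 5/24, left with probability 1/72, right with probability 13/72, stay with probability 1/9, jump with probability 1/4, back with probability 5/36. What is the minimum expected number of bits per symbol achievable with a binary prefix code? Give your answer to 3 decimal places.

Repeatedly combine the two least-probable nodes; the expected code length is the sum of the merged weights.
merge 1/72 + 7/72 → 1/9
merge 1/9 + 1/9 → 2/9
merge 5/36 + 13/72 → 23/72
merge 5/24 + 2/9 → 31/72
merge 1/4 + 23/72 → 41/72
merge 31/72 + 41/72 → 1
L = 1/9 + 2/9 + 23/72 + 31/72 + 41/72 + 1 = 191/72 ≈ 2.653 bits/symbol.

2.653 bits/symbol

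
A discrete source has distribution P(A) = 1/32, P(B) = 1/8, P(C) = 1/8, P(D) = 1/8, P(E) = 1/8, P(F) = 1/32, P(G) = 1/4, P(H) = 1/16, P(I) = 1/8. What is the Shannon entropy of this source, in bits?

Each probability is a power of 1/2, so log₂(1/p) is an integer.
H = Σ p·log₂(1/p) = 1/32·5 + 1/8·3 + 1/8·3 + 1/8·3 + 1/8·3 + 1/32·5 + 1/4·2 + 1/16·4 + 1/8·3 = 2.9375 bits.

2.9375 bits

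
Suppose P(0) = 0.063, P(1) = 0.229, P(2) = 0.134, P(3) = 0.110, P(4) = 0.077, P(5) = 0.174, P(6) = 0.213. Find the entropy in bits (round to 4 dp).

2.6761 bits

H = −Σ pᵢ log₂ pᵢ.
−0.063·log₂(0.063) = 0.2513
−0.229·log₂(0.229) = 0.4870
−0.134·log₂(0.134) = 0.3886
−0.110·log₂(0.110) = 0.3503
−0.077·log₂(0.077) = 0.2848
−0.174·log₂(0.174) = 0.4390
−0.213·log₂(0.213) = 0.4752
Sum ≈ 2.6761 → 2.6761 bits.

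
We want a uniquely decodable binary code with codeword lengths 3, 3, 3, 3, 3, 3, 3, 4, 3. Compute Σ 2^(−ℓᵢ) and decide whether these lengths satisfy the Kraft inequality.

1.0625; no

With common denominator 2^4 = 16: Σ 2^(−ℓᵢ) = 2/16 + 2/16 + 2/16 + 2/16 + 2/16 + 2/16 + 2/16 + 1/16 + 2/16 = 17/16 = 1.0625.
Kraft's inequality requires Σ ≤ 1; here Σ = 1.0625 > 1, so no such prefix code exists.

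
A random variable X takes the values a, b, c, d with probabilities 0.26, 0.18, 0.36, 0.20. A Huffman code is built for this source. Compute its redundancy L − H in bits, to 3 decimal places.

Entropy H = −Σ p log₂ p ≈ 1.9456 bits.
Huffman merges: 9/50+1/5→19/50; 13/50+9/25→31/50; 19/50+31/50→1. L = 2 ≈ 2.0000.
L − H = 2.0000 − 1.9456 = 0.054 bits.

0.054 bits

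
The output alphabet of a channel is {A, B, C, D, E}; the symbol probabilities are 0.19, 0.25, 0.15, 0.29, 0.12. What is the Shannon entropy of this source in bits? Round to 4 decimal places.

2.2507 bits

H = −Σ pᵢ log₂ pᵢ.
−0.19·log₂(0.19) = 0.4552
−0.25·log₂(0.25) = 0.5000
−0.15·log₂(0.15) = 0.4105
−0.29·log₂(0.29) = 0.5179
−0.12·log₂(0.12) = 0.3671
Sum ≈ 2.2507 → 2.2507 bits.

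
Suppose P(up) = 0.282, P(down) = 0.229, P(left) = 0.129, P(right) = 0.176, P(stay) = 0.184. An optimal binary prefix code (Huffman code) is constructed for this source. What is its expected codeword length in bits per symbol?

Repeatedly combine the two least-probable nodes; the expected code length is the sum of the merged weights.
merge 129/1000 + 22/125 → 61/200
merge 23/125 + 229/1000 → 413/1000
merge 141/500 + 61/200 → 587/1000
merge 413/1000 + 587/1000 → 1
L = 61/200 + 413/1000 + 587/1000 + 1 = 461/200 = 2.305 bits/symbol.

2.305 bits/symbol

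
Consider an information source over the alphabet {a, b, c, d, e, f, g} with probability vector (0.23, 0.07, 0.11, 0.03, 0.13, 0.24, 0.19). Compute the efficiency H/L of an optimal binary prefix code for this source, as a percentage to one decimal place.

98.5%

Entropy H = −Σ p log₂ p ≈ 2.5903 bits.
Huffman merges: 3/100+7/100→1/10; 1/10+11/100→21/100; 13/100+19/100→8/25; 21/100+23/100→11/25; 6/25+8/25→14/25; 11/25+14/25→1. L = 263/100 ≈ 2.6300.
Efficiency = H/L = 2.5903/2.6300 = 98.5%.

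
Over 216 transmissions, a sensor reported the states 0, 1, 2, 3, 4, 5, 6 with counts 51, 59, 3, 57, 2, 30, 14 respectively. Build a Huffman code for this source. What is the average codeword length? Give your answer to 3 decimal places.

Probabilities are the counts divided by 216.
Repeatedly combine the two least-probable nodes; the expected code length is the sum of the merged weights.
merge 1/108 + 1/72 → 5/216
merge 5/216 + 7/108 → 19/216
merge 19/216 + 5/36 → 49/216
merge 49/216 + 17/72 → 25/54
merge 19/72 + 59/216 → 29/54
merge 25/54 + 29/54 → 1
L = 5/216 + 19/216 + 49/216 + 25/54 + 29/54 + 1 = 505/216 ≈ 2.338 bits/symbol.

2.338 bits/symbol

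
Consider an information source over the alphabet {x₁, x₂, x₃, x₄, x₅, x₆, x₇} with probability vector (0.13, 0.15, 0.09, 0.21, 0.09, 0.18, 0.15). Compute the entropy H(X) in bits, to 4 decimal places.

2.7472 bits

H = −Σ pᵢ log₂ pᵢ.
−0.13·log₂(0.13) = 0.3826
−0.15·log₂(0.15) = 0.4105
−0.09·log₂(0.09) = 0.3127
−0.21·log₂(0.21) = 0.4728
−0.09·log₂(0.09) = 0.3127
−0.18·log₂(0.18) = 0.4453
−0.15·log₂(0.15) = 0.4105
Sum ≈ 2.7472 → 2.7472 bits.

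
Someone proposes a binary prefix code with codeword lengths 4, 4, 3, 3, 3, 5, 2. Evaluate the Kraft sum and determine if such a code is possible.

0.78125; yes

With common denominator 2^5 = 32: Σ 2^(−ℓᵢ) = 2/32 + 2/32 + 4/32 + 4/32 + 4/32 + 1/32 + 8/32 = 25/32 = 0.78125.
Kraft's inequality requires Σ ≤ 1; here Σ = 0.78125 ≤ 1, so such a prefix code exists.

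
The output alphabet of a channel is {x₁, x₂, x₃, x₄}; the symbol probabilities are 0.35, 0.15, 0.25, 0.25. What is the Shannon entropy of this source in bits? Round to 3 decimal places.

H = −Σ pᵢ log₂ pᵢ.
−0.35·log₂(0.35) = 0.5301
−0.15·log₂(0.15) = 0.4105
−0.25·log₂(0.25) = 0.5000
−0.25·log₂(0.25) = 0.5000
Sum ≈ 1.9406 → 1.941 bits.

1.941 bits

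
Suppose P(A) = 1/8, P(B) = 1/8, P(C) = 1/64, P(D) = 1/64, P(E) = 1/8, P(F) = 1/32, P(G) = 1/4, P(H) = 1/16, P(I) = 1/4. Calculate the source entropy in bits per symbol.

2.71875 bits

Each probability is a power of 1/2, so log₂(1/p) is an integer.
H = Σ p·log₂(1/p) = 1/8·3 + 1/8·3 + 1/64·6 + 1/64·6 + 1/8·3 + 1/32·5 + 1/4·2 + 1/16·4 + 1/4·2 = 2.71875 bits.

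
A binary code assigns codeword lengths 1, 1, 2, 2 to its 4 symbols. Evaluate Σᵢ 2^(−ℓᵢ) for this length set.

1.5

With common denominator 2^2 = 4: Σ 2^(−ℓᵢ) = 2/4 + 2/4 + 1/4 + 1/4 = 6/4 = 1.5.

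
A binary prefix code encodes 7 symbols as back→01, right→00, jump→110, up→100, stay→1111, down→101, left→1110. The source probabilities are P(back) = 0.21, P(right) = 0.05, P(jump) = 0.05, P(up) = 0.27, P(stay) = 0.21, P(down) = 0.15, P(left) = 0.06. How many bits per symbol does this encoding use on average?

L̄ = Σ pᵢ·ℓᵢ = 0.21·2 + 0.05·2 + 0.05·3 + 0.27·3 + 0.21·4 + 0.15·3 + 0.06·4 = 3.01 bits/symbol.

3.01 bits/symbol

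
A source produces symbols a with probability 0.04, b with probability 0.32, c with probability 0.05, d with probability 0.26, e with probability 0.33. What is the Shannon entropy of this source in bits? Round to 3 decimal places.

1.961 bits

H = −Σ pᵢ log₂ pᵢ.
−0.04·log₂(0.04) = 0.1858
−0.32·log₂(0.32) = 0.5260
−0.05·log₂(0.05) = 0.2161
−0.26·log₂(0.26) = 0.5053
−0.33·log₂(0.33) = 0.5278
Sum ≈ 1.9610 → 1.961 bits.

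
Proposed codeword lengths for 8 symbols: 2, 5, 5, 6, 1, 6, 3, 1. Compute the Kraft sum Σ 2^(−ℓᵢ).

With common denominator 2^6 = 64: Σ 2^(−ℓᵢ) = 16/64 + 2/64 + 2/64 + 1/64 + 32/64 + 1/64 + 8/64 + 32/64 = 94/64 = 1.46875.

1.46875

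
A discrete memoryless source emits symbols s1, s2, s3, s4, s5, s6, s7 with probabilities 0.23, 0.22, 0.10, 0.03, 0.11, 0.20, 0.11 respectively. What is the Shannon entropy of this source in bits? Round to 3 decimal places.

H = −Σ pᵢ log₂ pᵢ.
−0.23·log₂(0.23) = 0.4877
−0.22·log₂(0.22) = 0.4806
−0.10·log₂(0.10) = 0.3322
−0.03·log₂(0.03) = 0.1518
−0.11·log₂(0.11) = 0.3503
−0.20·log₂(0.20) = 0.4644
−0.11·log₂(0.11) = 0.3503
Sum ≈ 2.6172 → 2.617 bits.

2.617 bits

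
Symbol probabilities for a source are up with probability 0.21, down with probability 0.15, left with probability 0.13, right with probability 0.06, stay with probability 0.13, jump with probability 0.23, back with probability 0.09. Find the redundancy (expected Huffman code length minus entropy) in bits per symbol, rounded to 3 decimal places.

0.017 bits

Entropy H = −Σ p log₂ p ≈ 2.6925 bits.
Huffman merges: 3/50+9/100→3/20; 13/100+13/100→13/50; 3/20+3/20→3/10; 21/100+23/100→11/25; 13/50+3/10→14/25; 11/25+14/25→1. L = 271/100 ≈ 2.7100.
L − H = 2.7100 − 2.6925 = 0.017 bits.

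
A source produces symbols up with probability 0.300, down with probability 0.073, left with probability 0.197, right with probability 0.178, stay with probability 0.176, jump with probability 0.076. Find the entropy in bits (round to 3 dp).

2.425 bits

H = −Σ pᵢ log₂ pᵢ.
−0.300·log₂(0.300) = 0.5211
−0.073·log₂(0.073) = 0.2756
−0.197·log₂(0.197) = 0.4617
−0.178·log₂(0.178) = 0.4432
−0.176·log₂(0.176) = 0.4411
−0.076·log₂(0.076) = 0.2826
Sum ≈ 2.4254 → 2.425 bits.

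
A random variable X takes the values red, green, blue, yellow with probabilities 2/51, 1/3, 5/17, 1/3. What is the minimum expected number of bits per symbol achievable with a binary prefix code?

2 bits/symbol

Repeatedly combine the two least-probable nodes; the expected code length is the sum of the merged weights.
merge 2/51 + 5/17 → 1/3
merge 1/3 + 1/3 → 2/3
merge 1/3 + 2/3 → 1
L = 1/3 + 2/3 + 1 = 2 bits/symbol.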